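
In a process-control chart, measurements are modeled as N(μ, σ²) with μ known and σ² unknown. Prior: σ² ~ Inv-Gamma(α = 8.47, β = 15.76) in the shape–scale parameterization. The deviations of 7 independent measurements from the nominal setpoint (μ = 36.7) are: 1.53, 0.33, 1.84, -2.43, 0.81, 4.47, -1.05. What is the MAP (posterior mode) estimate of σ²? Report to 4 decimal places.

With known mean μ and an Inverse-Gamma(α, β) prior on σ², the Normal likelihood is conjugate: posterior is Inv-Gamma(α + n/2, β + Σ(xᵢ−μ)²/2).
Σ(xᵢ−μ)² = (1.53)² + (0.33)² + (1.84)² + (-2.43)² + (0.81)² + (4.47)² + (-1.05)² = 33.4798.
Posterior: Inv-Gamma(8.47 + 7/2, 15.76 + 33.4798/2) = Inv-Gamma(11.97, 32.49990).
Mode = β/(α+1) = 32.49990/12.97 = 2.5058.

2.5058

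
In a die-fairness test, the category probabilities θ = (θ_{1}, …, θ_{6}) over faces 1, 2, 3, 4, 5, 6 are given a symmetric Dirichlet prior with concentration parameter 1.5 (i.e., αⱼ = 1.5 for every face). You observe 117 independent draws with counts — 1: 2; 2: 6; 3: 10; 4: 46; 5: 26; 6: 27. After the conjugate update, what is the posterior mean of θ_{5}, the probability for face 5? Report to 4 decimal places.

0.2183

The Dirichlet prior is conjugate to the Multinomial likelihood: each posterior αⱼ = prior αⱼ + observed count nⱼ.
Posterior concentration: (3.5, 7.5, 11.5, 47.5, 27.5, 28.5), total = 126.0.
E[θ_{5}|data] = α_{5}/Σα = 27.5/126.0 = 0.2183.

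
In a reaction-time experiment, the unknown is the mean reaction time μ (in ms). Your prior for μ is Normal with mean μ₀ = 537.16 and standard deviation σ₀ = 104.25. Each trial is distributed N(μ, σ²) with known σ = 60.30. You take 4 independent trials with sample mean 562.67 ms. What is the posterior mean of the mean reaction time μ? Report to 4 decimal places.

For Normal data with known variance σ², a Normal(μ₀, σ₀²) prior on μ is conjugate. Posterior precision = 1/σ₀² + n/σ²; posterior mean is the precision-weighted average of μ₀ and x̄.
n·x̄ = 4·562.67 = 2250.68.
σ₀² = 104.25² = 10868.0625, σ² = 60.30² = 3636.09; σ² + n·σ₀² = 3636.09 + 4·10868.0625 = 47108.34.
Posterior mean = (μ₀/σ₀² + n·x̄/σ²)/(1/σ₀² + n/σ²) = (σ²·μ₀ + σ₀²·n·x̄)/(σ² + n·σ₀²) = (3636.09·537.16 + 10868.0625·2250.68)/47108.34 = 26413693.0119/47108.34 = 560.7010.

560.7010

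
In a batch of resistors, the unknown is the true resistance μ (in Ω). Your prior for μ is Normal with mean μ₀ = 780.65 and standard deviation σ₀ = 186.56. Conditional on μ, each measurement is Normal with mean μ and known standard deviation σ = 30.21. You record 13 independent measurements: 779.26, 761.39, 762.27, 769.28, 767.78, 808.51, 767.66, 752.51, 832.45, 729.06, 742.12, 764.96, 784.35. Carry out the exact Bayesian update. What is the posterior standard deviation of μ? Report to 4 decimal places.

For Normal data with known variance σ², a Normal(μ₀, σ₀²) prior on μ is conjugate. Posterior precision = 1/σ₀² + n/σ²; posterior mean is the precision-weighted average of μ₀ and x̄.
σ₀² = 186.56² = 34804.6336, σ² = 30.21² = 912.6441; σ² + n·σ₀² = 912.6441 + 13·34804.6336 = 453372.8809.
Posterior precision = 1/σ₀² + n/σ² = 1/34804.6336 + 13/912.6441 = (σ² + n·σ₀²)/(σ₀²σ²) = 453372.8809/(34804.6336·912.6441); posterior variance σₙ² = σ₀²σ²/(σ² + n·σ₀²) = 34804.6336·912.6441/453372.8809 = 70.062072.
Posterior SD = √σₙ² = √(34804.6336·912.6441/453372.8809) = 8.3703.

8.3703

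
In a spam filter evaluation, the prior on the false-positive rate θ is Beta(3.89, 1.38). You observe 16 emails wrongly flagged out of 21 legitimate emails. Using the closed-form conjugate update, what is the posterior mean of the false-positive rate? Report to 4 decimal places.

0.7571

The Beta prior is conjugate to a Binomial/Bernoulli likelihood; the update adds successes to α and failures to β.
Posterior: Beta(α+k, β+n−k) = Beta(3.89+16, 1.38+5) = Beta(19.89, 6.38).
Posterior mean = α/(α+β) = 19.89/26.27 = 0.7571.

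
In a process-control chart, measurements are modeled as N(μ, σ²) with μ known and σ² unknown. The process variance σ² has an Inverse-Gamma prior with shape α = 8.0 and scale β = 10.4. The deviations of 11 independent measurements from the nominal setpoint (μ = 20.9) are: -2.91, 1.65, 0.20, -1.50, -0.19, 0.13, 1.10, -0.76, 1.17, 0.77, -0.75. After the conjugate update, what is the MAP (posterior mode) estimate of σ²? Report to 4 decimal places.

With known mean μ and an Inverse-Gamma(α, β) prior on σ², the Normal likelihood is conjugate: posterior is Inv-Gamma(α + n/2, β + Σ(xᵢ−μ)²/2).
Σ(xᵢ−μ)² = (-2.91)² + (1.65)² + (0.20)² + (-1.50)² + (-0.19)² + (0.13)² + (1.10)² + (-0.76)² + (1.17)² + (0.77)² + (-0.75)² = 17.8455.
Posterior: Inv-Gamma(8.0 + 11/2, 10.4 + 17.8455/2) = Inv-Gamma(13.50, 19.32275).
Mode = β/(α+1) = 19.32275/14.50 = 1.3326.

1.3326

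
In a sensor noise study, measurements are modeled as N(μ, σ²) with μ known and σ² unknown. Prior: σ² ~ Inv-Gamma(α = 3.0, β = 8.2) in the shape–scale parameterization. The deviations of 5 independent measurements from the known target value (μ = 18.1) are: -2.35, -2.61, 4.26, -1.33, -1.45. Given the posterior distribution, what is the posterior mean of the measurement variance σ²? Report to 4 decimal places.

5.6393

With known mean μ and an Inverse-Gamma(α, β) prior on σ², the Normal likelihood is conjugate: posterior is Inv-Gamma(α + n/2, β + Σ(xᵢ−μ)²/2).
Σ(xᵢ−μ)² = (-2.35)² + (-2.61)² + (4.26)² + (-1.33)² + (-1.45)² = 34.3536.
Posterior: Inv-Gamma(3.0 + 5/2, 8.2 + 34.3536/2) = Inv-Gamma(5.50, 25.37680).
E[σ²|data] = β/(α−1) = 25.37680/4.50 = 5.6393.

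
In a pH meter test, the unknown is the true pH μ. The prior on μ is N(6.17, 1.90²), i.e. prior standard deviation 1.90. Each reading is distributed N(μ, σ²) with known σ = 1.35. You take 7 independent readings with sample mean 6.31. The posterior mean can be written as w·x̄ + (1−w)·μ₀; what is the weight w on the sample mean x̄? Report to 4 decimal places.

0.9327

For Normal data with known variance σ², a Normal(μ₀, σ₀²) prior on μ is conjugate. Posterior precision = 1/σ₀² + n/σ²; posterior mean is the precision-weighted average of μ₀ and x̄.
σ₀² = 1.90² = 3.61, σ² = 1.35² = 1.8225. Prior precision 1/σ₀² = 1/3.61; data precision n/σ² = 7/1.8225.
w = (n/σ²)/(1/σ₀² + n/σ²) = n·σ₀²/(σ² + n·σ₀²) = 7·3.61/(1.8225 + 7·3.61) = 25.27/27.0925 = 0.9327.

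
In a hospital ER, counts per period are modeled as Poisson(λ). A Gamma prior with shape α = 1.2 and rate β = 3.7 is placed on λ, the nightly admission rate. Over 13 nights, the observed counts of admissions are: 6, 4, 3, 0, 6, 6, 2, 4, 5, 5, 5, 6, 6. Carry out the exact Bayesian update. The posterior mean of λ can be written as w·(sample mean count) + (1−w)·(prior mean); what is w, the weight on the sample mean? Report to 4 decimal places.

0.7784

With a Gamma(shape α, rate β) prior, the Poisson likelihood is conjugate: the posterior is Gamma(α + ΣXᵢ, β + n).
Posterior mean = (α₀+S)/(β₀+n) = [n/(β₀+n)]·(S/n) + [β₀/(β₀+n)]·(α₀/β₀), so only n and β₀ enter the weight.
Weight on data w = n/(β₀+n) = 13/(3.7+13) = 13/16.7 = 0.7784.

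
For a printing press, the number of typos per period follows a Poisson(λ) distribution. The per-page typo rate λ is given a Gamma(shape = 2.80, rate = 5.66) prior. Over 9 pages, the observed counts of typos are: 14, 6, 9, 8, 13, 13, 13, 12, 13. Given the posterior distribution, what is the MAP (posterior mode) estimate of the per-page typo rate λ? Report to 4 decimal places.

7.0123

With a Gamma(shape α, rate β) prior, the Poisson likelihood is conjugate: the posterior is Gamma(α + ΣXᵢ, β + n).
Sum of counts S = 101 over n = 9 pages.
Posterior: Gamma(α+S, β+n) = Gamma(2.80+101, 5.66+9) = Gamma(103.80, 14.66).
Mode of Gamma(α,β) for α≥1 is (α−1)/β = 102.80/14.66 = 7.0123.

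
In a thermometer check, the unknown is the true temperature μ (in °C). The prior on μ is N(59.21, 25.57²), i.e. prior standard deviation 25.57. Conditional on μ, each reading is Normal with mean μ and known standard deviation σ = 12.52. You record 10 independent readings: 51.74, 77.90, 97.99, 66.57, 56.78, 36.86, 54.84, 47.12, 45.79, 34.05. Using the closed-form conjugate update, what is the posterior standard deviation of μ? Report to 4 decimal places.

For Normal data with known variance σ², a Normal(μ₀, σ₀²) prior on μ is conjugate. Posterior precision = 1/σ₀² + n/σ²; posterior mean is the precision-weighted average of μ₀ and x̄.
σ₀² = 25.57² = 653.8249, σ² = 12.52² = 156.7504; σ² + n·σ₀² = 156.7504 + 10·653.8249 = 6694.9994.
Posterior precision = 1/σ₀² + n/σ² = 1/653.8249 + 10/156.7504 = (σ² + n·σ₀²)/(σ₀²σ²) = 6694.9994/(653.8249·156.7504); posterior variance σₙ² = σ₀²σ²/(σ² + n·σ₀²) = 653.8249·156.7504/6694.9994 = 15.308039.
Posterior SD = √σₙ² = √(653.8249·156.7504/6694.9994) = 3.9125.

3.9125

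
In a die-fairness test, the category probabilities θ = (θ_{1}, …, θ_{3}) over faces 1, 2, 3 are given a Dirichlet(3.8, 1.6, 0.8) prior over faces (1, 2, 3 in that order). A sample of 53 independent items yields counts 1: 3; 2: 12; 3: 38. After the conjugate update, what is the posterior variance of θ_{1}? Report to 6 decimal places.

The Dirichlet prior is conjugate to the Multinomial likelihood: each posterior αⱼ = prior αⱼ + observed count nⱼ.
Posterior concentration: (6.8, 13.6, 38.8), total = 59.2.
Var[θ_j] = α_j(Σα−α_j)/((Σα)²(Σα+1)) = 6.8·52.4/(59.2²·60.2) = 0.001689.

0.001689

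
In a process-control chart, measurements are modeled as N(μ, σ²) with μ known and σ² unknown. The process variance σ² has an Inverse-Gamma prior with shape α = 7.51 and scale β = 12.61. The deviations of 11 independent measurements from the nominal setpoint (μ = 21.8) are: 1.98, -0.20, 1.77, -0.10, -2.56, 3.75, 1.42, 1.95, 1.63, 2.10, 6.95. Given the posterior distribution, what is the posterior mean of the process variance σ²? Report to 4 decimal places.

With known mean μ and an Inverse-Gamma(α, β) prior on σ², the Normal likelihood is conjugate: posterior is Inv-Gamma(α + n/2, β + Σ(xᵢ−μ)²/2).
Σ(xᵢ−μ)² = (1.98)² + (-0.20)² + (1.77)² + (-0.10)² + (-2.56)² + (3.75)² + (1.42)² + (1.95)² + (1.63)² + (2.10)² + (6.95)² = 88.9077.
Posterior: Inv-Gamma(7.51 + 11/2, 12.61 + 88.9077/2) = Inv-Gamma(13.01, 57.06385).
E[σ²|data] = β/(α−1) = 57.06385/12.01 = 4.7514.

4.7514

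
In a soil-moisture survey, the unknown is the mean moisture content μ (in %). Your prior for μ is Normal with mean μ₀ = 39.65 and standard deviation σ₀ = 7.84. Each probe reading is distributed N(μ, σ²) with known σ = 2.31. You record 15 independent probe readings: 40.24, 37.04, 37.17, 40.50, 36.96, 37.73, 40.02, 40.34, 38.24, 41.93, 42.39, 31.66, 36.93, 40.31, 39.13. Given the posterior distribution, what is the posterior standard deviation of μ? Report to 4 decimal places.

0.5947

For Normal data with known variance σ², a Normal(μ₀, σ₀²) prior on μ is conjugate. Posterior precision = 1/σ₀² + n/σ²; posterior mean is the precision-weighted average of μ₀ and x̄.
σ₀² = 7.84² = 61.4656, σ² = 2.31² = 5.3361; σ² + n·σ₀² = 5.3361 + 15·61.4656 = 927.3201.
Posterior precision = 1/σ₀² + n/σ² = 1/61.4656 + 15/5.3361 = (σ² + n·σ₀²)/(σ₀²σ²) = 927.3201/(61.4656·5.3361); posterior variance σₙ² = σ₀²σ²/(σ² + n·σ₀²) = 61.4656·5.3361/927.3201 = 0.353693.
Posterior SD = √σₙ² = √(61.4656·5.3361/927.3201) = 0.5947.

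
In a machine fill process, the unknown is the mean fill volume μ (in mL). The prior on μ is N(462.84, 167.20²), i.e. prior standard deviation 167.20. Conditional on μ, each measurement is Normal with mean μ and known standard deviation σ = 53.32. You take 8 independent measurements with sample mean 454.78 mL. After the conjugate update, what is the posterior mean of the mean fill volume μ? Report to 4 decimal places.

For Normal data with known variance σ², a Normal(μ₀, σ₀²) prior on μ is conjugate. Posterior precision = 1/σ₀² + n/σ²; posterior mean is the precision-weighted average of μ₀ and x̄.
n·x̄ = 8·454.78 = 3638.24.
σ₀² = 167.20² = 27955.84, σ² = 53.32² = 2843.0224; σ² + n·σ₀² = 2843.0224 + 8·27955.84 = 226489.7424.
Posterior mean = (μ₀/σ₀² + n·x̄/σ²)/(1/σ₀² + n/σ²) = (σ²·μ₀ + σ₀²·n·x̄)/(σ² + n·σ₀²) = (2843.0224·462.84 + 27955.84·3638.24)/226489.7424 = 103025919.809216/226489.7424 = 454.8812.

454.8812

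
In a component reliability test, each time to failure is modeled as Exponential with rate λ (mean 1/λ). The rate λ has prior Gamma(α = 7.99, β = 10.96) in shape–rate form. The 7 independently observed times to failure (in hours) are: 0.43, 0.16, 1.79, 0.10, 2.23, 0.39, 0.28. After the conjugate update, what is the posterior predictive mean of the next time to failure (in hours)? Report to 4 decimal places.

With a Gamma(shape α, rate β) prior on the exponential rate λ, the posterior after n observations with total T = Σxᵢ is Gamma(α+n, β+T).
Sum of observations T = 5.38 hours; n = 7.
Posterior: Gamma(7.99+7, 10.96+5.38) = Gamma(14.99, 16.34).
The predictive distribution for the next observation is Lomax; its mean is β/(α−1) = 16.34/13.99 = 1.1680.

1.1680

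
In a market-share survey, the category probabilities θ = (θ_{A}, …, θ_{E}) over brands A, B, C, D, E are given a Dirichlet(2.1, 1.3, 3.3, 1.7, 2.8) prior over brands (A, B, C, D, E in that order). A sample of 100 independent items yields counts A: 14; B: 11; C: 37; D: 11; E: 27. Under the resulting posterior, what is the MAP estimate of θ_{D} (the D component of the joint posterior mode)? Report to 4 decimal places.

0.1102

The Dirichlet prior is conjugate to the Multinomial likelihood: each posterior αⱼ = prior αⱼ + observed count nⱼ.
Posterior concentration: (16.1, 12.3, 40.3, 12.7, 29.8), total = 111.2.
Joint mode component: (α_{D}−1)/(Σα−K) = 11.7/106.2 = 0.1102.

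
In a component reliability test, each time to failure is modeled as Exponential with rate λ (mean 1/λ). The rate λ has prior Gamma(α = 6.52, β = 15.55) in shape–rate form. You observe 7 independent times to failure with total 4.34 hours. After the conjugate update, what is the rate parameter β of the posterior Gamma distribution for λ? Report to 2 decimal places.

With a Gamma(shape α, rate β) prior on the exponential rate λ, the posterior after n observations with total T = Σxᵢ is Gamma(α+n, β+T).
Posterior: Gamma(6.52+7, 15.55+4.34) = Gamma(13.52, 19.89).
Posterior β = 19.89.

19.89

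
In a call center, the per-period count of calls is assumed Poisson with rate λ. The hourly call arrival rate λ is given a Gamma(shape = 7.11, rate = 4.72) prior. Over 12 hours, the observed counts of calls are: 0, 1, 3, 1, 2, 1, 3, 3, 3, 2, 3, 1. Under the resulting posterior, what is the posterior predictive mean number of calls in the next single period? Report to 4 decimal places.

1.8008

With a Gamma(shape α, rate β) prior, the Poisson likelihood is conjugate: the posterior is Gamma(α + ΣXᵢ, β + n).
Sum of counts S = 23 over n = 12 hours.
Posterior: Gamma(α+S, β+n) = Gamma(7.11+23, 4.72+12) = Gamma(30.11, 16.72).
The predictive distribution for one future period is NegBinom with mean α/β = 1.8008.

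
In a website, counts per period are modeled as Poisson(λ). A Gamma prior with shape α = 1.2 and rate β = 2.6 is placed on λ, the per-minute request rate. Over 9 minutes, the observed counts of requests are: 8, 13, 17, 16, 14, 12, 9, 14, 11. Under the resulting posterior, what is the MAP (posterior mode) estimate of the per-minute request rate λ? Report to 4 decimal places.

With a Gamma(shape α, rate β) prior, the Poisson likelihood is conjugate: the posterior is Gamma(α + ΣXᵢ, β + n).
Sum of counts S = 114 over n = 9 minutes.
Posterior: Gamma(α+S, β+n) = Gamma(1.2+114, 2.6+9) = Gamma(115.2, 11.6).
Mode of Gamma(α,β) for α≥1 is (α−1)/β = 114.2/11.6 = 9.8448.

9.8448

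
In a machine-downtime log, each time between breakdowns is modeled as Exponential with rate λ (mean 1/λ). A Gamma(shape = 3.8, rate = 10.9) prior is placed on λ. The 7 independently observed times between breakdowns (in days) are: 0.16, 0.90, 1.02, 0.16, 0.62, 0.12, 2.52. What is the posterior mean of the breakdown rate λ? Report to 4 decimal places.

0.6585

With a Gamma(shape α, rate β) prior on the exponential rate λ, the posterior after n observations with total T = Σxᵢ is Gamma(α+n, β+T).
Sum of observations T = 5.50 days; n = 7.
Posterior: Gamma(3.8+7, 10.9+5.50) = Gamma(10.8, 16.40).
Posterior mean of λ = α/β = 10.8/16.40 = 0.6585.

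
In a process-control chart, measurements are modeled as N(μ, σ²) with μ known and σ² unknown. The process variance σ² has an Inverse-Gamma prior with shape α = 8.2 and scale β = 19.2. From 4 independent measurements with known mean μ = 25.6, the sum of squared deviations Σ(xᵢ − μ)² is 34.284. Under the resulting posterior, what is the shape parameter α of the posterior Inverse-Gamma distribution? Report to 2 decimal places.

With known mean μ and an Inverse-Gamma(α, β) prior on σ², the Normal likelihood is conjugate: posterior is Inv-Gamma(α + n/2, β + Σ(xᵢ−μ)²/2).
Posterior: Inv-Gamma(8.2 + 4/2, 19.2 + 34.284/2) = Inv-Gamma(10.20, 36.3420).
Posterior α = 10.20.

10.20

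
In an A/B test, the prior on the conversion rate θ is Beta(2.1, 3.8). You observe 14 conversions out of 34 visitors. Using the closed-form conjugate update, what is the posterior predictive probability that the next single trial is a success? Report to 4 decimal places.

The Beta prior is conjugate to a Binomial/Bernoulli likelihood; the update adds successes to α and failures to β.
Posterior: Beta(α+k, β+n−k) = Beta(2.1+14, 3.8+20) = Beta(16.1, 23.8).
For a single future Bernoulli trial, P(success | data) = α/(α+β) = 0.4035.

0.4035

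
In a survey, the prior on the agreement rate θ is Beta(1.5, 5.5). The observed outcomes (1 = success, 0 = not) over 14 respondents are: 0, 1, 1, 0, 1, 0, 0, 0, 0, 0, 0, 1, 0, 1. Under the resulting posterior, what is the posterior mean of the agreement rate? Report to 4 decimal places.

0.3095

The Beta prior is conjugate to a Binomial/Bernoulli likelihood; the update adds successes to α and failures to β.
Posterior: Beta(α+k, β+n−k) = Beta(1.5+5, 5.5+9) = Beta(6.5, 14.5).
Posterior mean = α/(α+β) = 6.5/21.0 = 0.3095.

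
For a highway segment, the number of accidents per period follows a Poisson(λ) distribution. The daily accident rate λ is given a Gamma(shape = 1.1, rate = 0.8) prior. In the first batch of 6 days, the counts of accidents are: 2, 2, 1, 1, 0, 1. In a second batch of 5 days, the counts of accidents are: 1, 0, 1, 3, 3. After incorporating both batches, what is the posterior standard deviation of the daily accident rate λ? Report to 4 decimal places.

0.3400

With a Gamma(shape α, rate β) prior, the Poisson likelihood is conjugate: the posterior is Gamma(α + ΣXᵢ, β + n).
Batch 1: sum of counts S = 7 over n = 6 days.
After batch 1: Gamma(α+S, β+n) = Gamma(1.1+7, 0.8+6) = Gamma(8.1, 6.8).
Batch 2: sum of counts S = 8 over n = 5 days.
After batch 2: Gamma(α+S, β+n) = Gamma(8.1+8, 6.8+5) = Gamma(16.1, 11.8).
SD = √α/β = √16.1/11.8 = 0.3400.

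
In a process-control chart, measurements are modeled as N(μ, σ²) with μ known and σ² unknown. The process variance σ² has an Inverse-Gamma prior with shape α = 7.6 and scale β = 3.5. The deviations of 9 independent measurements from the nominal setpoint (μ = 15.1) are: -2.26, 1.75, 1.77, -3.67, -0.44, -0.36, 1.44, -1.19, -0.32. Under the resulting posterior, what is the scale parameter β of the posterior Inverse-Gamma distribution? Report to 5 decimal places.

17.84360

With known mean μ and an Inverse-Gamma(α, β) prior on σ², the Normal likelihood is conjugate: posterior is Inv-Gamma(α + n/2, β + Σ(xᵢ−μ)²/2).
Σ(xᵢ−μ)² = (-2.26)² + (1.75)² + (1.77)² + (-3.67)² + (-0.44)² + (-0.36)² + (1.44)² + (-1.19)² + (-0.32)² = 28.6872.
Posterior: Inv-Gamma(7.6 + 9/2, 3.5 + 28.6872/2) = Inv-Gamma(12.10, 17.84360).
Posterior β = 17.84360.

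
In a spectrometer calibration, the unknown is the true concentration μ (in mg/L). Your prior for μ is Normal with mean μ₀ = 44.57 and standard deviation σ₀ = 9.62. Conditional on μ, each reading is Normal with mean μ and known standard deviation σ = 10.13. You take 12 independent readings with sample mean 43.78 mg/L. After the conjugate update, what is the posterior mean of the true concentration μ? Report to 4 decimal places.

43.8468

For Normal data with known variance σ², a Normal(μ₀, σ₀²) prior on μ is conjugate. Posterior precision = 1/σ₀² + n/σ²; posterior mean is the precision-weighted average of μ₀ and x̄.
n·x̄ = 12·43.78 = 525.36.
σ₀² = 9.62² = 92.5444, σ² = 10.13² = 102.6169; σ² + n·σ₀² = 102.6169 + 12·92.5444 = 1213.1497.
Posterior mean = (μ₀/σ₀² + n·x̄/σ²)/(1/σ₀² + n/σ²) = (σ²·μ₀ + σ₀²·n·x̄)/(σ² + n·σ₀²) = (102.6169·44.57 + 92.5444·525.36)/1213.1497 = 53192.761217/1213.1497 = 43.8468.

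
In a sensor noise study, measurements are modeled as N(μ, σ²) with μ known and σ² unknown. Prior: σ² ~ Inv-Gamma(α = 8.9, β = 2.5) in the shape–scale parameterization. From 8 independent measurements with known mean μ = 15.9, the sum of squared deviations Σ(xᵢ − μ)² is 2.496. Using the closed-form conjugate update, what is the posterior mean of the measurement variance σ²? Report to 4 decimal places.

0.3150

With known mean μ and an Inverse-Gamma(α, β) prior on σ², the Normal likelihood is conjugate: posterior is Inv-Gamma(α + n/2, β + Σ(xᵢ−μ)²/2).
Posterior: Inv-Gamma(8.9 + 8/2, 2.5 + 2.496/2) = Inv-Gamma(12.90, 3.7480).
E[σ²|data] = β/(α−1) = 3.7480/11.90 = 0.3150.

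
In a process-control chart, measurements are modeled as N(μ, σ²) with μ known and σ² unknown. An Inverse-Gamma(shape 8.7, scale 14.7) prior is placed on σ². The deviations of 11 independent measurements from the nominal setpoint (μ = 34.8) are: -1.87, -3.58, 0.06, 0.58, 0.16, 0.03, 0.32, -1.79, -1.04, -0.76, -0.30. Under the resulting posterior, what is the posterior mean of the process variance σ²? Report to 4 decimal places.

With known mean μ and an Inverse-Gamma(α, β) prior on σ², the Normal likelihood is conjugate: posterior is Inv-Gamma(α + n/2, β + Σ(xᵢ−μ)²/2).
Σ(xᵢ−μ)² = (-1.87)² + (-3.58)² + (0.06)² + (0.58)² + (0.16)² + (0.03)² + (0.32)² + (-1.79)² + (-1.04)² + (-0.76)² + (-0.30)² = 21.7355.
Posterior: Inv-Gamma(8.7 + 11/2, 14.7 + 21.7355/2) = Inv-Gamma(14.20, 25.56775).
E[σ²|data] = β/(α−1) = 25.56775/13.20 = 1.9370.

1.9370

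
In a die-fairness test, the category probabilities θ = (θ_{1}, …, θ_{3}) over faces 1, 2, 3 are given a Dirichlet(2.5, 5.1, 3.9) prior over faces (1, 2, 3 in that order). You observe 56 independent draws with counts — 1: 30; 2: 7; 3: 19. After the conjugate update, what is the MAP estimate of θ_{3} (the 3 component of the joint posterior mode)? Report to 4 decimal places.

The Dirichlet prior is conjugate to the Multinomial likelihood: each posterior αⱼ = prior αⱼ + observed count nⱼ.
Posterior concentration: (32.5, 12.1, 22.9), total = 67.5.
Joint mode component: (α_{3}−1)/(Σα−K) = 21.9/64.5 = 0.3395.

0.3395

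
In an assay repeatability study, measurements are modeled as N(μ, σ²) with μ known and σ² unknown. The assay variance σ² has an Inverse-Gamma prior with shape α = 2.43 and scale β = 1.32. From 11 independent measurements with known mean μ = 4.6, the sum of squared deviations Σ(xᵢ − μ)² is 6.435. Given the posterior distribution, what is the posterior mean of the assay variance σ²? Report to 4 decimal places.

With known mean μ and an Inverse-Gamma(α, β) prior on σ², the Normal likelihood is conjugate: posterior is Inv-Gamma(α + n/2, β + Σ(xᵢ−μ)²/2).
Posterior: Inv-Gamma(2.43 + 11/2, 1.32 + 6.435/2) = Inv-Gamma(7.93, 4.5375).
E[σ²|data] = β/(α−1) = 4.5375/6.93 = 0.6548.

0.6548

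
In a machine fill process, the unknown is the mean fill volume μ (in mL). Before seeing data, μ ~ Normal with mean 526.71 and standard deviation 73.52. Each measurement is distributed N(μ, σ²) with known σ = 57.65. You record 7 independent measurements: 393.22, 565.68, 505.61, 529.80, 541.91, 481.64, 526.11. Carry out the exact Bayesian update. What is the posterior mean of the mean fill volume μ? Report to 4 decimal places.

507.9310

For Normal data with known variance σ², a Normal(μ₀, σ₀²) prior on μ is conjugate. Posterior precision = 1/σ₀² + n/σ²; posterior mean is the precision-weighted average of μ₀ and x̄.
Σxᵢ = 393.22 + 565.68 + 505.61 + 529.80 + 541.91 + 481.64 + 526.11 = 3543.97, so n·x̄ = 3543.97.
σ₀² = 73.52² = 5405.1904, σ² = 57.65² = 3323.5225; σ² + n·σ₀² = 3323.5225 + 7·5405.1904 = 41159.8553.
Posterior mean = (μ₀/σ₀² + n·x̄/σ²)/(1/σ₀² + n/σ²) = (σ²·μ₀ + σ₀²·n·x̄)/(σ² + n·σ₀²) = (3323.5225·526.71 + 5405.1904·3543.97)/41159.8553 = 20906365.157863/41159.8553 = 507.9310.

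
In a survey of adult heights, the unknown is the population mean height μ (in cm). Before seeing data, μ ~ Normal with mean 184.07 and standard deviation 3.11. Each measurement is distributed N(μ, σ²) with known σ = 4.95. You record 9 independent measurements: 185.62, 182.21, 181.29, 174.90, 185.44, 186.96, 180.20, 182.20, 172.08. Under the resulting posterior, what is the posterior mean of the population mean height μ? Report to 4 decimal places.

181.8391

For Normal data with known variance σ², a Normal(μ₀, σ₀²) prior on μ is conjugate. Posterior precision = 1/σ₀² + n/σ²; posterior mean is the precision-weighted average of μ₀ and x̄.
Σxᵢ = 185.62 + 182.21 + 181.29 + 174.90 + 185.44 + 186.96 + 180.20 + 182.20 + 172.08 = 1630.9, so n·x̄ = 1630.9.
σ₀² = 3.11² = 9.6721, σ² = 4.95² = 24.5025; σ² + n·σ₀² = 24.5025 + 9·9.6721 = 111.5514.
Posterior mean = (μ₀/σ₀² + n·x̄/σ²)/(1/σ₀² + n/σ²) = (σ²·μ₀ + σ₀²·n·x̄)/(σ² + n·σ₀²) = (24.5025·184.07 + 9.6721·1630.9)/111.5514 = 20284.403065/111.5514 = 181.8391.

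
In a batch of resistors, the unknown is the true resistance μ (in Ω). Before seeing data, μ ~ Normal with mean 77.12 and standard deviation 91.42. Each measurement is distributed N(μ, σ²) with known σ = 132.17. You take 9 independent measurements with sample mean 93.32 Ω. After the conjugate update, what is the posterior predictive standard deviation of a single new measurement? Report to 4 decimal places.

For Normal data with known variance σ², a Normal(μ₀, σ₀²) prior on μ is conjugate. Posterior precision = 1/σ₀² + n/σ²; posterior mean is the precision-weighted average of μ₀ and x̄.
σ₀² = 91.42² = 8357.6164, σ² = 132.17² = 17468.9089; σ² + n·σ₀² = 17468.9089 + 9·8357.6164 = 92687.4565.
Posterior precision = 1/σ₀² + n/σ² = 1/8357.6164 + 9/17468.9089 = (σ² + n·σ₀²)/(σ₀²σ²) = 92687.4565/(8357.6164·17468.9089); posterior variance σₙ² = σ₀²σ²/(σ² + n·σ₀²) = 8357.6164·17468.9089/92687.4565 = 1575.169338.
Predictive variance for one new observation = σₙ² + σ² = 8357.6164·17468.9089/92687.4565 + 17468.9089 = σ²·(σ₀² + 92687.4565)/92687.4565 = 17468.9089·101045.0729/92687.4565 = 19044.078238; SD = √(17468.9089·101045.0729/92687.4565) = 138.0003.

138.0003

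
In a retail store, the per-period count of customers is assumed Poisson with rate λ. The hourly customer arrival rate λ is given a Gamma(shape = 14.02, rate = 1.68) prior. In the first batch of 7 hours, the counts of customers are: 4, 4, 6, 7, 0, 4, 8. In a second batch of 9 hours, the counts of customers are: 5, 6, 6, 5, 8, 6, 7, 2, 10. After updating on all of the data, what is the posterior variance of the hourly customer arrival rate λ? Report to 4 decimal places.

0.3264

With a Gamma(shape α, rate β) prior, the Poisson likelihood is conjugate: the posterior is Gamma(α + ΣXᵢ, β + n).
Batch 1: sum of counts S = 33 over n = 7 hours.
After batch 1: Gamma(α+S, β+n) = Gamma(14.02+33, 1.68+7) = Gamma(47.02, 8.68).
Batch 2: sum of counts S = 55 over n = 9 hours.
After batch 2: Gamma(α+S, β+n) = Gamma(47.02+55, 8.68+9) = Gamma(102.02, 17.68).
Var = α/β² = 102.02/17.68² = 0.3264.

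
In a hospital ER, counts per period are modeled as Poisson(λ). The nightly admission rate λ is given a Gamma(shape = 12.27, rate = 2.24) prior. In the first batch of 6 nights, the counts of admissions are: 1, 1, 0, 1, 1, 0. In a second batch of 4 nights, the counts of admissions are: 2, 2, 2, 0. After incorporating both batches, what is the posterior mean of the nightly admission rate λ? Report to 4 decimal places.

With a Gamma(shape α, rate β) prior, the Poisson likelihood is conjugate: the posterior is Gamma(α + ΣXᵢ, β + n).
Batch 1: sum of counts S = 4 over n = 6 nights.
After batch 1: Gamma(α+S, β+n) = Gamma(12.27+4, 2.24+6) = Gamma(16.27, 8.24).
Batch 2: sum of counts S = 6 over n = 4 nights.
After batch 2: Gamma(α+S, β+n) = Gamma(16.27+6, 8.24+4) = Gamma(22.27, 12.24).
Posterior mean = α/β = 22.27/12.24 = 1.8194.

1.8194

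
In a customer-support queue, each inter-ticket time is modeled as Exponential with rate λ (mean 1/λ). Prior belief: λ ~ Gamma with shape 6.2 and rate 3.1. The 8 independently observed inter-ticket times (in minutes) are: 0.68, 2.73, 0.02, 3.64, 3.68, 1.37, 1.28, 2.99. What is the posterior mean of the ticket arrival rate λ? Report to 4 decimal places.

With a Gamma(shape α, rate β) prior on the exponential rate λ, the posterior after n observations with total T = Σxᵢ is Gamma(α+n, β+T).
Sum of observations T = 16.39 minutes; n = 8.
Posterior: Gamma(6.2+8, 3.1+16.39) = Gamma(14.2, 19.49).
Posterior mean of λ = α/β = 14.2/19.49 = 0.7286.

0.7286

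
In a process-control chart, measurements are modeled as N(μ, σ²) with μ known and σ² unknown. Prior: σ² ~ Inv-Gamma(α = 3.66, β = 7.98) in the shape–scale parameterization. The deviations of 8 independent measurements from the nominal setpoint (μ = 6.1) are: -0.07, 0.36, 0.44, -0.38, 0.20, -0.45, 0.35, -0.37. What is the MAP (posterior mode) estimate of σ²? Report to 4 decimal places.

With known mean μ and an Inverse-Gamma(α, β) prior on σ², the Normal likelihood is conjugate: posterior is Inv-Gamma(α + n/2, β + Σ(xᵢ−μ)²/2).
Σ(xᵢ−μ)² = (-0.07)² + (0.36)² + (0.44)² + (-0.38)² + (0.20)² + (-0.45)² + (0.35)² + (-0.37)² = 0.9744.
Posterior: Inv-Gamma(3.66 + 8/2, 7.98 + 0.9744/2) = Inv-Gamma(7.66, 8.46720).
Mode = β/(α+1) = 8.46720/8.66 = 0.9777.

0.9777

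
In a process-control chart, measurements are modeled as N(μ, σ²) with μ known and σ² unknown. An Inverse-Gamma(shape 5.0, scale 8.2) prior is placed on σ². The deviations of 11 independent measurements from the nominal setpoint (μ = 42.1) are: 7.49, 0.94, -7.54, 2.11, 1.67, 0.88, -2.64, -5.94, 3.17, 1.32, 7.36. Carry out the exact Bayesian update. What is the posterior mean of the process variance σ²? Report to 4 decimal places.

With known mean μ and an Inverse-Gamma(α, β) prior on σ², the Normal likelihood is conjugate: posterior is Inv-Gamma(α + n/2, β + Σ(xᵢ−μ)²/2).
Σ(xᵢ−μ)² = (7.49)² + (0.94)² + (-7.54)² + (2.11)² + (1.67)² + (0.88)² + (-2.64)² + (-5.94)² + (3.17)² + (1.32)² + (7.36)² = 230.0648.
Posterior: Inv-Gamma(5.0 + 11/2, 8.2 + 230.0648/2) = Inv-Gamma(10.50, 123.23240).
E[σ²|data] = β/(α−1) = 123.23240/9.50 = 12.9718.

12.9718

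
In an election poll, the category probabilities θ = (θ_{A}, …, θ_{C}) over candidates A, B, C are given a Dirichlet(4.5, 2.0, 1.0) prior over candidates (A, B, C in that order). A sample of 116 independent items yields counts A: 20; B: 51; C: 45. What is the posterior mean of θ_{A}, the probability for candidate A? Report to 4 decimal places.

The Dirichlet prior is conjugate to the Multinomial likelihood: each posterior αⱼ = prior αⱼ + observed count nⱼ.
Posterior concentration: (24.5, 53.0, 46.0), total = 123.5.
E[θ_{A}|data] = α_{A}/Σα = 24.5/123.5 = 0.1984.

0.1984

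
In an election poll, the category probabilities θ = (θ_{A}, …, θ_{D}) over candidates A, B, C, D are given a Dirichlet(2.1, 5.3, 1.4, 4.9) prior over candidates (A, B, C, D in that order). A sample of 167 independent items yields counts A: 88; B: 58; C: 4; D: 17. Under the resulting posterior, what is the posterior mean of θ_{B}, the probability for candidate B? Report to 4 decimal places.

0.3503

The Dirichlet prior is conjugate to the Multinomial likelihood: each posterior αⱼ = prior αⱼ + observed count nⱼ.
Posterior concentration: (90.1, 63.3, 5.4, 21.9), total = 180.7.
E[θ_{B}|data] = α_{B}/Σα = 63.3/180.7 = 0.3503.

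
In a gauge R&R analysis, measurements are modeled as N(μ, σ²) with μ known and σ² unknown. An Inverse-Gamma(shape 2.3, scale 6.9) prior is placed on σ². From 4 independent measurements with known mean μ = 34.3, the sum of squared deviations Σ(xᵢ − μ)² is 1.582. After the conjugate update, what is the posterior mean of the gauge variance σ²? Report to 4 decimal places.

2.3306

With known mean μ and an Inverse-Gamma(α, β) prior on σ², the Normal likelihood is conjugate: posterior is Inv-Gamma(α + n/2, β + Σ(xᵢ−μ)²/2).
Posterior: Inv-Gamma(2.3 + 4/2, 6.9 + 1.582/2) = Inv-Gamma(4.30, 7.6910).
E[σ²|data] = β/(α−1) = 7.6910/3.30 = 2.3306.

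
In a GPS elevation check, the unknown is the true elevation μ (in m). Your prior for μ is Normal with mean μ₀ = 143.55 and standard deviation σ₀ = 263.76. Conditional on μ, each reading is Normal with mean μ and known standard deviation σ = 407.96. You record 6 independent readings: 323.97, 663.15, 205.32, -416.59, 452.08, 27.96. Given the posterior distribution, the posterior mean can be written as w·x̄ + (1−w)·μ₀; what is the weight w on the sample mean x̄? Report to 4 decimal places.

For Normal data with known variance σ², a Normal(μ₀, σ₀²) prior on μ is conjugate. Posterior precision = 1/σ₀² + n/σ²; posterior mean is the precision-weighted average of μ₀ and x̄.
σ₀² = 263.76² = 69569.3376, σ² = 407.96² = 166431.3616. Prior precision 1/σ₀² = 1/69569.3376; data precision n/σ² = 6/166431.3616.
w = (n/σ²)/(1/σ₀² + n/σ²) = n·σ₀²/(σ² + n·σ₀²) = 6·69569.3376/(166431.3616 + 6·69569.3376) = 417416.0256/583847.3872 = 0.7149.

0.7149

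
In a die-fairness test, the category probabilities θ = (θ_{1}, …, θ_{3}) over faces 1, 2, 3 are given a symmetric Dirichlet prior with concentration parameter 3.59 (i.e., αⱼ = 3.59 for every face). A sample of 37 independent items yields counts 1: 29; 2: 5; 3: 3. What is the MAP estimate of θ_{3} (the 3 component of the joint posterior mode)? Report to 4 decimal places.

The Dirichlet prior is conjugate to the Multinomial likelihood: each posterior αⱼ = prior αⱼ + observed count nⱼ.
Posterior concentration: (32.59, 8.59, 6.59), total = 47.77.
Joint mode component: (α_{3}−1)/(Σα−K) = 5.59/44.77 = 0.1249.

0.1249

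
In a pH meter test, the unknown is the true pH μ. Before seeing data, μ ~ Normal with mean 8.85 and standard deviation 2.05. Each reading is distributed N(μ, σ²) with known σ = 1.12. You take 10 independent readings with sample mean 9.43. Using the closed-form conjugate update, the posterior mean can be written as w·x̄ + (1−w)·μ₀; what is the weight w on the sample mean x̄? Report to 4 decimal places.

For Normal data with known variance σ², a Normal(μ₀, σ₀²) prior on μ is conjugate. Posterior precision = 1/σ₀² + n/σ²; posterior mean is the precision-weighted average of μ₀ and x̄.
σ₀² = 2.05² = 4.2025, σ² = 1.12² = 1.2544. Prior precision 1/σ₀² = 1/4.2025; data precision n/σ² = 10/1.2544.
w = (n/σ²)/(1/σ₀² + n/σ²) = n·σ₀²/(σ² + n·σ₀²) = 10·4.2025/(1.2544 + 10·4.2025) = 42.025/43.2794 = 0.9710.

0.9710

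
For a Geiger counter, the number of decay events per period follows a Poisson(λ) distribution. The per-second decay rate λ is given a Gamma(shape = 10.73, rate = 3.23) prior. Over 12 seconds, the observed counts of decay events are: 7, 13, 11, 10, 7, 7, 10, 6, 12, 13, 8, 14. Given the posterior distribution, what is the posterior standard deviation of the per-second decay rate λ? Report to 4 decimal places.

0.7450

With a Gamma(shape α, rate β) prior, the Poisson likelihood is conjugate: the posterior is Gamma(α + ΣXᵢ, β + n).
Sum of counts S = 118 over n = 12 seconds.
Posterior: Gamma(α+S, β+n) = Gamma(10.73+118, 3.23+12) = Gamma(128.73, 15.23).
SD = √α/β = √128.73/15.23 = 0.7450.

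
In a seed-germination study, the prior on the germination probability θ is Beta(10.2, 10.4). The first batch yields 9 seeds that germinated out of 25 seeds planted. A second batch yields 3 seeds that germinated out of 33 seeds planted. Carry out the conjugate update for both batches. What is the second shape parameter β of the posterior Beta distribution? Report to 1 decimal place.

56.4

The Beta prior is conjugate to a Binomial/Bernoulli likelihood; the update adds successes to α and failures to β.
After batch 1: Beta(10.2+9, 10.4+16) = Beta(19.2, 26.4).
After batch 2: Beta(19.2+3, 26.4+30) = Beta(22.2, 56.4).
Posterior β = 56.4.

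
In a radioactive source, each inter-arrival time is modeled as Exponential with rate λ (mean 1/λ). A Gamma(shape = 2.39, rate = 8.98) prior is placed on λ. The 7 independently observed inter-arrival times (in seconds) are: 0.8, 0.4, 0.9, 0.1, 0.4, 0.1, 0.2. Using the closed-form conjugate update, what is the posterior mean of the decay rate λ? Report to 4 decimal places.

0.7904

With a Gamma(shape α, rate β) prior on the exponential rate λ, the posterior after n observations with total T = Σxᵢ is Gamma(α+n, β+T).
Sum of observations T = 2.9 seconds; n = 7.
Posterior: Gamma(2.39+7, 8.98+2.9) = Gamma(9.39, 11.88).
Posterior mean of λ = α/β = 9.39/11.88 = 0.7904.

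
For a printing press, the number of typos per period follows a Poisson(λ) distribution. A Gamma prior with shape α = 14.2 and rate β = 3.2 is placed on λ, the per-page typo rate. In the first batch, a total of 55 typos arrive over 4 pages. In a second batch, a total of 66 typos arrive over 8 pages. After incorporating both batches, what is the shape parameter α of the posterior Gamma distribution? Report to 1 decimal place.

135.2

With a Gamma(shape α, rate β) prior, the Poisson likelihood is conjugate: the posterior is Gamma(α + ΣXᵢ, β + n).
After batch 1: Gamma(α+S, β+n) = Gamma(14.2+55, 3.2+4) = Gamma(69.2, 7.2).
After batch 2: Gamma(α+S, β+n) = Gamma(69.2+66, 7.2+8) = Gamma(135.2, 15.2).
Posterior α = 135.2.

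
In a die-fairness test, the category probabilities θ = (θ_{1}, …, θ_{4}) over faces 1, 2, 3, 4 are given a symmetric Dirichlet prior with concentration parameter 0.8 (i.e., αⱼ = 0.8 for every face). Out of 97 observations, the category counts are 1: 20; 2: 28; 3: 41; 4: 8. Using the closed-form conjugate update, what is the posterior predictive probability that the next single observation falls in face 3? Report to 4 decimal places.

The Dirichlet prior is conjugate to the Multinomial likelihood: each posterior αⱼ = prior αⱼ + observed count nⱼ.
Posterior concentration: (20.8, 28.8, 41.8, 8.8), total = 100.2.
P(next = 3 | data) = α_{3}/Σα = 0.4172.

0.4172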